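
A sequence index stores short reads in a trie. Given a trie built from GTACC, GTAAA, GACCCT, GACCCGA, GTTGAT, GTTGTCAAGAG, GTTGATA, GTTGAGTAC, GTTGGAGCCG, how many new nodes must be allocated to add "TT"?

Nothing in the trie begins with "T"; the whole of "TT" is new.
2 − 0 = 2 new nodes.

2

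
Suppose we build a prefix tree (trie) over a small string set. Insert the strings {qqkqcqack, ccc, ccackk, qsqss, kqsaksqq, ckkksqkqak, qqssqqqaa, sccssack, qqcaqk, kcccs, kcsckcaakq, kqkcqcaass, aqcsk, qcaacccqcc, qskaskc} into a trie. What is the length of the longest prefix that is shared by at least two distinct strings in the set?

Look for the deepest trie node that still has at least two words in its subtree.
"ccackk" and "ccc" agree on "cc" (2 characters) before diverging; nothing deeper is shared.
Longest shared-prefix length: 2

2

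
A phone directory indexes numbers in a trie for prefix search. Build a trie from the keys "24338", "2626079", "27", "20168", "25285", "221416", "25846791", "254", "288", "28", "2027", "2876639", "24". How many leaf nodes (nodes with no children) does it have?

11

Leaves are exactly the stored words that no other stored word extends.
Those words: "20168", "2027", "221416", "24338", "25285", "254", "25846791", "2626079", "27", "2876639", "288"
Leaf count: 11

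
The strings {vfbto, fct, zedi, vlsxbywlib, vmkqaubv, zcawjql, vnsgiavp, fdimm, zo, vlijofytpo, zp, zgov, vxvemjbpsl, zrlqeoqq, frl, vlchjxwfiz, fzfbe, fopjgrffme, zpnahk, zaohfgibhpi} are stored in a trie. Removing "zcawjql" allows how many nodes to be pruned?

A node on "zcawjql"'s path can go only if nothing else ends at it or branches off below it.
The suffix "cawjql" (6 nodes) is used only by "zcawjql"; the node for "z" still has the child "e", so pruning stops there.
Nodes removed: 6

6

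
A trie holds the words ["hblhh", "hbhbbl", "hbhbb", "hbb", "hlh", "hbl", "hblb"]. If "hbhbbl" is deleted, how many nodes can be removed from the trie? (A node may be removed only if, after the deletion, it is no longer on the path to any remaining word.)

1

Walk "hbhbbl" from the leaf back toward the root, removing each node that no remaining word uses.
The suffix "l" (1 node) is used only by "hbhbbl"; "hbhbb" is itself a stored word, so pruning stops there.
Nodes removed: 1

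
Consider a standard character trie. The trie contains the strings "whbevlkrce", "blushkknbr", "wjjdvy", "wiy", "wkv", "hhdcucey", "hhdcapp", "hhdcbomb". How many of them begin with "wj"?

Traverse to the node for "wj", then collect every word in that subtree.
Words under "wj": wjjdvy
Count: 1

1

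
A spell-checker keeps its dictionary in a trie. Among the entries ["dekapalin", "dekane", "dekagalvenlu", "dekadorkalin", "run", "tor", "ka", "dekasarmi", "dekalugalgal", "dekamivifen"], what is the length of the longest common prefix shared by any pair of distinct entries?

4

Equivalently: take the maximum, over all pairs, of their longest common prefix length.
e.g. "dekadorkalin" and "dekagalvenlu" share the prefix "deka" of length 4; no pair shares a longer one.
Longest shared-prefix length: 4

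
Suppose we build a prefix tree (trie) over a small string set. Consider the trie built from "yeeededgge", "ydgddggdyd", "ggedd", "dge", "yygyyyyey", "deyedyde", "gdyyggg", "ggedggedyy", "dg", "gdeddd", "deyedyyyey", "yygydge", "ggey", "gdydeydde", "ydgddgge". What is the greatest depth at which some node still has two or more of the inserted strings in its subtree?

The deepest shared node is where two words last agree before diverging.
e.g. "ydgddggdyd" and "ydgddgge" share the prefix "ydgddgg" of length 7; no pair shares a longer one.
Longest shared-prefix length: 7

7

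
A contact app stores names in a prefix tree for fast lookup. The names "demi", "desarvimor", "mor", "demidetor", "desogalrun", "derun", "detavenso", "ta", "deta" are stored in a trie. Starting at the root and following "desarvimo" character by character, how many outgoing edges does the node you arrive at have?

Follow the path "desarvimo" to its node, then look at its outgoing edges.
Characters that immediately follow "desarvimo" among the stored strings: {r}.
That node has 1 child edge.

1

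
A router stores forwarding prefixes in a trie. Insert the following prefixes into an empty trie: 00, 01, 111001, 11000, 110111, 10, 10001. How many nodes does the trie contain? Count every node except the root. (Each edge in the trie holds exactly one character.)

Count nodes per top-level branch (shared prefixes stored once):
  '0'-branch (00, 01): 3 nodes
  '1'-branch (10, 10001, 11000, 110111, 111001): 16 nodes
Sum: 19

19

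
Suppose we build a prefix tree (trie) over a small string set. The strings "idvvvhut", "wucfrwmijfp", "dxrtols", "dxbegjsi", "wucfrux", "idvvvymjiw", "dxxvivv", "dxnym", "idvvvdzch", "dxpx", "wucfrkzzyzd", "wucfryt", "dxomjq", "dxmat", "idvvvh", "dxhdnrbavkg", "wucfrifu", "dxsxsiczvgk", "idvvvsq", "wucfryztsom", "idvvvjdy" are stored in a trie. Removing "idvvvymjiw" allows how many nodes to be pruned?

5

After clearing the end-marker at "idvvvymjiw", prune upward until reaching a node still needed by another word.
The suffix "ymjiw" (5 nodes) is used only by "idvvvymjiw"; the node for "idvvv" still has the child "h", so pruning stops there.
Nodes removed: 5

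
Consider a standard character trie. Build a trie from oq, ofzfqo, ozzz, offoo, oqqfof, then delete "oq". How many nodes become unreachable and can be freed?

Walk "oq" from the leaf back toward the root, removing each node that no remaining word uses.
Every node on "oq" is still needed (e.g. by "oqqfof"), so nothing is freed.
Nodes removed: 0

0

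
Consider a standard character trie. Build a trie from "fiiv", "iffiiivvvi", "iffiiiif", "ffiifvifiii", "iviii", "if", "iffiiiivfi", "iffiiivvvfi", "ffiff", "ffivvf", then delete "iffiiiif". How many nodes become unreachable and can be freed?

Walk "iffiiiif" from the leaf back toward the root, removing each node that no remaining word uses.
The suffix "f" (1 node) is used only by "iffiiiif"; the node for "iffiiii" still has the child "v", so pruning stops there.
Nodes removed: 1

1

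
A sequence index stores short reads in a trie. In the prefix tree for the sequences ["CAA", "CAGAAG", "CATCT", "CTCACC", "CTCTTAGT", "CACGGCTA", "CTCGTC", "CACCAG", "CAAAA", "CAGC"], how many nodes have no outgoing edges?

9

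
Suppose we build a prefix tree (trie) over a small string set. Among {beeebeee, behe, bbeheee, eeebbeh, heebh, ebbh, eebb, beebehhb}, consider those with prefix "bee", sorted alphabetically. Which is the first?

beebehhb

DFS of the "bee" subtree visits, in order: "beebehhb", "beeebeee"
The 1st is beebehhb.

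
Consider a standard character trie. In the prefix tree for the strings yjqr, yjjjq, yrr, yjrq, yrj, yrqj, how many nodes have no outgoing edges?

A leaf is a node with no children — equivalently, the end of a word that is not a proper prefix of any other stored word.
Those words: "yjjjq", "yjqr", "yjrq", "yrj", "yrqj", "yrr"
Leaf count: 6

6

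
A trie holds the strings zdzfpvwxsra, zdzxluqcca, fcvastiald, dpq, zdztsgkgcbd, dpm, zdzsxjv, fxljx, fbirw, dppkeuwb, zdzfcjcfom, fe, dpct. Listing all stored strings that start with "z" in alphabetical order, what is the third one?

Filter for "z…" and sort: "zdzfcjcfom", "zdzfpvwxsra", "zdzsxjv", "zdztsgkgcbd", "zdzxluqcca"
Position 3: zdzsxjv

zdzsxjv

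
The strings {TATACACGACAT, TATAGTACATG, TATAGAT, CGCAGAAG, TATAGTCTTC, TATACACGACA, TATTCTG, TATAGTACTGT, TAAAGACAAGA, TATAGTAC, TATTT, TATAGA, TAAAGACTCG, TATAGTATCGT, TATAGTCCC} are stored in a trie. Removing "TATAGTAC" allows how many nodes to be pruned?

0

Walk "TATAGTAC" from the leaf back toward the root, removing each node that no remaining word uses.
Every node on "TATAGTAC" is still needed (e.g. by "TATAGTACATG"), so nothing is freed.
Nodes removed: 0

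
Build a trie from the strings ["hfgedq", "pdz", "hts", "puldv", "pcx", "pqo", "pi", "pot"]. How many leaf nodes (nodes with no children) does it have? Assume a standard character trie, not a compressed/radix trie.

Leaves are exactly the stored words that no other stored word extends.
Those words: "hfgedq", "hts", "pcx", "pdz", "pi", "pot", "pqo", "puldv"
Leaf count: 8

8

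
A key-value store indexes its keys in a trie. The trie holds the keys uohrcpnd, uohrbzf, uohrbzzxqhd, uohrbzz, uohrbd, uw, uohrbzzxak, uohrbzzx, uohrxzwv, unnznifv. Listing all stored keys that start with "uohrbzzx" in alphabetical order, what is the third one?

uohrbzzxqhd

Words with prefix "uohrbzzx", in lexicographic order: "uohrbzzx", "uohrbzzxak", "uohrbzzxqhd"
The 3rd is uohrbzzxqhd.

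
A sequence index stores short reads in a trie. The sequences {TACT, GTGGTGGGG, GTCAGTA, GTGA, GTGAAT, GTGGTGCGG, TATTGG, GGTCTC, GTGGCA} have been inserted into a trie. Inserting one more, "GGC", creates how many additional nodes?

"GG" is already a path in the trie; the remaining "C" must be added.
Each of the 1 remaining characters creates one node.

1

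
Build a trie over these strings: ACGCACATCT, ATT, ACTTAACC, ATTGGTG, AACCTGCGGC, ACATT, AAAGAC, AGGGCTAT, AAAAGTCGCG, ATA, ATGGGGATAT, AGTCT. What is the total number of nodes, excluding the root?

Count nodes per top-level branch (shared prefixes stored once):
  'A'-branch (AAAAGTCGCG, AAAGAC, AACCTGCGGC, ACATT, ACGCACATCT, ACTTAACC, AGGGCTAT, AGTCT, ATA, ATGGGGATAT, ATT, ATTGGTG): 64 nodes
Sum: 64

64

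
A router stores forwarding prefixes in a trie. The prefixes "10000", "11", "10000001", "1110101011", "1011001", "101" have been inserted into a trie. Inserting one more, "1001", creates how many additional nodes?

The longest prefix of "1001" already in the trie is "100" (length 3).
Each of the 1 remaining characters creates one node.

1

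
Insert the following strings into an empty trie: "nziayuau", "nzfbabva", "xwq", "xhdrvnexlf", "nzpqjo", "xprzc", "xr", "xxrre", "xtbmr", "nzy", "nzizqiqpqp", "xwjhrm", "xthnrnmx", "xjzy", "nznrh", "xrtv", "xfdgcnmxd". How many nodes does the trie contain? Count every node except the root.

77

Insert word by word; a character creates a node only if that edge doesn't already exist:
  "nziayuau" → 8 new (n, z, i, a, y, u, a, u)
  "nzfbabva" → prefix "nz" already present; 6 new (f, b, a, b, v, a)
  "xwq" → 3 new (x, w, q)
  "xhdrvnexlf" → prefix "x" already present; 9 new (h, d, r, v, n, e, x, l, f)
  "nzpqjo" → prefix "nz" already present; 4 new (p, q, j, o)
  "xprzc" → prefix "x" already present; 4 new (p, r, z, c)
  "xr" → prefix "x" already present; 1 new (r)
  "xxrre" → prefix "x" already present; 4 new (x, r, r, e)
  "xtbmr" → prefix "x" already present; 4 new (t, b, m, r)
  "nzy" → prefix "nz" already present; 1 new (y)
  "nzizqiqpqp" → prefix "nzi" already present; 7 new (z, q, i, q, p, q, p)
  "xwjhrm" → prefix "xw" already present; 4 new (j, h, r, m)
  "xthnrnmx" → prefix "xt" already present; 6 new (h, n, r, n, m, x)
  "xjzy" → prefix "x" already present; 3 new (j, z, y)
  "nznrh" → prefix "nz" already present; 3 new (n, r, h)
  "xrtv" → prefix "xr" already present; 2 new (t, v)
  "xfdgcnmxd" → prefix "x" already present; 8 new (f, d, g, c, n, m, x, d)
Total nodes = 8 + 6 + 3 + 9 + 4 + 4 + 1 + 4 + 4 + 1 + 7 + 4 + 6 + 3 + 3 + 2 + 8 = 77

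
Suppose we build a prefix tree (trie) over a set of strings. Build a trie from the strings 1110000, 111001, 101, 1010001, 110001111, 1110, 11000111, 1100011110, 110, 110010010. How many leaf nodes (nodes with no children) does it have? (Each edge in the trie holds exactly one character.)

A leaf is a node with no children — equivalently, the end of a word that is not a proper prefix of any other stored word.
Those words: "1010001", "1100011110", "110010010", "1110000", "111001"
Leaf count: 5

5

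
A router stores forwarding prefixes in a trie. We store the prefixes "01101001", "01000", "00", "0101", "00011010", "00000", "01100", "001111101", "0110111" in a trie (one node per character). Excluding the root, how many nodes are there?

31

Trace insertions, counting only characters that open a new branch:
  "01101001" → 8 new (0, 1, 1, 0, 1, 0, 0, 1)
  "01000" → prefix "01" already present; 3 new (0, 0, 0)
  "00" → prefix "0" already present; 1 new (0)
  "0101" → prefix "010" already present; 1 new (1)
  "00011010" → prefix "00" already present; 6 new (0, 1, 1, 0, 1, 0)
  "00000" → prefix "000" already present; 2 new (0, 0)
  "01100" → prefix "0110" already present; 1 new (0)
  "001111101" → prefix "00" already present; 7 new (1, 1, 1, 1, 1, 0, 1)
  "0110111" → prefix "01101" already present; 2 new (1, 1)
Total nodes = 8 + 3 + 1 + 1 + 6 + 2 + 1 + 7 + 2 = 31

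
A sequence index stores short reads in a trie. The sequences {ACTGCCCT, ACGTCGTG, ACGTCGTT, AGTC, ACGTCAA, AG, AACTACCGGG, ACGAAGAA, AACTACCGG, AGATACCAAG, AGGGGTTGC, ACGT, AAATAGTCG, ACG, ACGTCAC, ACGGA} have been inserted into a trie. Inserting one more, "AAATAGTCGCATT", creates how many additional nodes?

"AAATAGTCG" is already a path in the trie; the remaining "CATT" must be added.
So 13 − 9 = 4 new nodes.

4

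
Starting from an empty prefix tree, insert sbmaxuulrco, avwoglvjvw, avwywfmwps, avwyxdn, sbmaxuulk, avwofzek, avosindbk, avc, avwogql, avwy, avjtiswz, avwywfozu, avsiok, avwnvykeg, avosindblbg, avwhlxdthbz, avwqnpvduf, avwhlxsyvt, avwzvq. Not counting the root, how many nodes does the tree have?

90

Trace insertions, counting only characters that open a new branch:
  "sbmaxuulrco" → 11 new (s, b, m, a, x, u, u, l, r, c, o)
  "avwoglvjvw" → 10 new (a, v, w, o, g, l, v, j, v, w)
  "avwywfmwps" → prefix "avw" already present; 7 new (y, w, f, m, w, p, s)
  "avwyxdn" → prefix "avwy" already present; 3 new (x, d, n)
  "sbmaxuulk" → prefix "sbmaxuul" already present; 1 new (k)
  "avwofzek" → prefix "avwo" already present; 4 new (f, z, e, k)
  "avosindbk" → prefix "av" already present; 7 new (o, s, i, n, d, b, k)
  "avc" → prefix "av" already present; 1 new (c)
  "avwogql" → prefix "avwog" already present; 2 new (q, l)
  "avwy" → prefix "avwy" already present; 0 new (none)
  "avjtiswz" → prefix "av" already present; 6 new (j, t, i, s, w, z)
  "avwywfozu" → prefix "avwywf" already present; 3 new (o, z, u)
  "avsiok" → prefix "av" already present; 4 new (s, i, o, k)
  "avwnvykeg" → prefix "avw" already present; 6 new (n, v, y, k, e, g)
  "avosindblbg" → prefix "avosindb" already present; 3 new (l, b, g)
  "avwhlxdthbz" → prefix "avw" already present; 8 new (h, l, x, d, t, h, b, z)
  "avwqnpvduf" → prefix "avw" already present; 7 new (q, n, p, v, d, u, f)
  "avwhlxsyvt" → prefix "avwhlx" already present; 4 new (s, y, v, t)
  "avwzvq" → prefix "avw" already present; 3 new (z, v, q)
Total nodes = 11 + 10 + 7 + 3 + 1 + 4 + 7 + 1 + 2 + 0 + 6 + 3 + 4 + 6 + 3 + 8 + 7 + 4 + 3 = 90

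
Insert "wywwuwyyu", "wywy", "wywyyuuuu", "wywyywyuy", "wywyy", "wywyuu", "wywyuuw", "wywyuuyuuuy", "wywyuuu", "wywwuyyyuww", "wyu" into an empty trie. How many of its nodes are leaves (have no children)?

A leaf is a node with no children — equivalently, the end of a word that is not a proper prefix of any other stored word.
Those words: "wyu", "wywwuwyyu", "wywwuyyyuww", "wywyuuu", "wywyuuw", "wywyuuyuuuy", "wywyyuuuu", "wywyywyuy"
Leaf count: 8

8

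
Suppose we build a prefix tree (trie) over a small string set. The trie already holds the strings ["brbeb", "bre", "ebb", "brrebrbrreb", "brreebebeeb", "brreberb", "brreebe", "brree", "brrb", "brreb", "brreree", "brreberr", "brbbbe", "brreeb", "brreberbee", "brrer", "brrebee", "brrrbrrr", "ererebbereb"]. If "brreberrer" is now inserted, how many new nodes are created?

Walking "brreberrer" from the root, the first 8 characters ("brreberr") follow existing edges; "e" is the first miss.
New nodes needed: |"brreberrer"| − 8 = 10 − 8 = 2.

2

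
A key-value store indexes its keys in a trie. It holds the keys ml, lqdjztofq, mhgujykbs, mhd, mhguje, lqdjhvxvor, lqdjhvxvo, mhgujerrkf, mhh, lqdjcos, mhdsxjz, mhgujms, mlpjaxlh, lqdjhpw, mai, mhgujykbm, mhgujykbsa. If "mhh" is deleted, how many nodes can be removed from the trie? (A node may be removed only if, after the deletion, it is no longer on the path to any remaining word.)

1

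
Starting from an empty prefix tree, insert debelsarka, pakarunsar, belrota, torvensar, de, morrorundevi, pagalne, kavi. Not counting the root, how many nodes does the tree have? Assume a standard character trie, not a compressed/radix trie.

Insert word by word; a character creates a node only if that edge doesn't already exist:
  "debelsarka" → 10 new (d, e, b, e, l, s, a, r, k, a)
  "pakarunsar" → 10 new (p, a, k, a, r, u, n, s, a, r)
  "belrota" → 7 new (b, e, l, r, o, t, a)
  "torvensar" → 9 new (t, o, r, v, e, n, s, a, r)
  "de" → prefix "de" already present; 0 new (none)
  "morrorundevi" → 12 new (m, o, r, r, o, r, u, n, d, e, v, i)
  "pagalne" → prefix "pa" already present; 5 new (g, a, l, n, e)
  "kavi" → 4 new (k, a, v, i)
Total nodes = 10 + 10 + 7 + 9 + 0 + 12 + 5 + 4 = 57

57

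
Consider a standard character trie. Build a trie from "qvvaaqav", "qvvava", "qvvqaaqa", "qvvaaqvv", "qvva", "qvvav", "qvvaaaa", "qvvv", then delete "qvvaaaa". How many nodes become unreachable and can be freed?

2

Walk "qvvaaaa" from the leaf back toward the root, removing each node that no remaining word uses.
The suffix "aa" (2 nodes) is used only by "qvvaaaa"; the node for "qvvaa" still has the child "q", so pruning stops there.
Nodes removed: 2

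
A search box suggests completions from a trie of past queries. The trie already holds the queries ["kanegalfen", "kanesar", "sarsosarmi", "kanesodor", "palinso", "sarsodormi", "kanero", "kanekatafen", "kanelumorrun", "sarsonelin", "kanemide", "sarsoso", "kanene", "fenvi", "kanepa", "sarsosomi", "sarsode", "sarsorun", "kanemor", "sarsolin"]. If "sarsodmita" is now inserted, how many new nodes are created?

The longest prefix of "sarsodmita" already in the trie is "sarsod" (length 6).
Each of the 4 remaining characters creates one node.

4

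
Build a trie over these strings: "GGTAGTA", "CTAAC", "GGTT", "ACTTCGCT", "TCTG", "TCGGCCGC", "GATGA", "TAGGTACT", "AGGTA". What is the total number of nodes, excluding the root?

Insert word by word; a character creates a node only if that edge doesn't already exist:
  "GGTAGTA" → 7 new (G, G, T, A, G, T, A)
  "CTAAC" → 5 new (C, T, A, A, C)
  "GGTT" → prefix "GGT" already present; 1 new (T)
  "ACTTCGCT" → 8 new (A, C, T, T, C, G, C, T)
  "TCTG" → 4 new (T, C, T, G)
  "TCGGCCGC" → prefix "TC" already present; 6 new (G, G, C, C, G, C)
  "GATGA" → prefix "G" already present; 4 new (A, T, G, A)
  "TAGGTACT" → prefix "T" already present; 7 new (A, G, G, T, A, C, T)
  "AGGTA" → prefix "A" already present; 4 new (G, G, T, A)
Total nodes = 7 + 5 + 1 + 8 + 4 + 6 + 4 + 7 + 4 = 46

46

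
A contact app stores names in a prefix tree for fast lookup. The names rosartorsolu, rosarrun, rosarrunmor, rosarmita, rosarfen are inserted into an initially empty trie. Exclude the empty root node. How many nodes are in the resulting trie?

25

Count nodes per top-level branch (shared prefixes stored once):
  'r'-branch (rosarfen, rosarmita, rosarrun, rosarrunmor, rosartorsolu): 25 nodes
Sum: 25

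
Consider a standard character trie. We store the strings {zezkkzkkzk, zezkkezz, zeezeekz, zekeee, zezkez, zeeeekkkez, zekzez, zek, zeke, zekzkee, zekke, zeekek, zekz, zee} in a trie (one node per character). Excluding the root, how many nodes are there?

Count nodes per top-level branch (shared prefixes stored once):
  'z'-branch (zee, zeeeekkkez, zeekek, zeezeekz, zek, zeke, zekeee, zekke, zekz, zekzez, zekzkee, zezkez, zezkkezz, zezkkzkkzk): 43 nodes
Sum: 43

43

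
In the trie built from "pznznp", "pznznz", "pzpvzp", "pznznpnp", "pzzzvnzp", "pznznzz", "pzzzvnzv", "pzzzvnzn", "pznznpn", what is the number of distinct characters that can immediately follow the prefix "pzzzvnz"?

3

Walk "pzzzvnz" from the root, arriving at one node.
Characters that immediately follow "pzzzvnz" among the stored strings: {n, p, v}.
That node has 3 child edges.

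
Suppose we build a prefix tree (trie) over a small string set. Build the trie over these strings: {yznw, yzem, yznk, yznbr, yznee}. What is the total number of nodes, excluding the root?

11

Insert word by word; a character creates a node only if that edge doesn't already exist:
  "yznw" → 4 new (y, z, n, w)
  "yzem" → prefix "yz" already present; 2 new (e, m)
  "yznk" → prefix "yzn" already present; 1 new (k)
  "yznbr" → prefix "yzn" already present; 2 new (b, r)
  "yznee" → prefix "yzn" already present; 2 new (e, e)
Total nodes = 4 + 2 + 1 + 2 + 2 = 11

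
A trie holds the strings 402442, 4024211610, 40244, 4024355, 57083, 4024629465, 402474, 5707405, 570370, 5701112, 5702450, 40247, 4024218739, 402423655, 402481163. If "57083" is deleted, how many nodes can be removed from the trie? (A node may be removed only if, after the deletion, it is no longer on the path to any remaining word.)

2

A node on "57083"'s path can go only if nothing else ends at it or branches off below it.
The suffix "83" (2 nodes) is used only by "57083"; the node for "570" still has the child "7", so pruning stops there.
Nodes removed: 2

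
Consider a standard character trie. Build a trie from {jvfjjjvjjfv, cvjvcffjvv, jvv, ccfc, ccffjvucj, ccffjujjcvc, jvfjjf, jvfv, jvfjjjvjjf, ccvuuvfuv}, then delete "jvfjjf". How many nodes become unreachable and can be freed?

1

Walk "jvfjjf" from the leaf back toward the root, removing each node that no remaining word uses.
The suffix "f" (1 node) is used only by "jvfjjf"; the node for "jvfjj" still has the child "j", so pruning stops there.
Nodes removed: 1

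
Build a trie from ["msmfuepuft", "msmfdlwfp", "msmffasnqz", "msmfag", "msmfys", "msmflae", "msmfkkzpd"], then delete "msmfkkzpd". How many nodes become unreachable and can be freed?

5

Walk "msmfkkzpd" from the leaf back toward the root, removing each node that no remaining word uses.
The suffix "kkzpd" (5 nodes) is used only by "msmfkkzpd"; the node for "msmf" still has the child "u", so pruning stops there.
Nodes removed: 5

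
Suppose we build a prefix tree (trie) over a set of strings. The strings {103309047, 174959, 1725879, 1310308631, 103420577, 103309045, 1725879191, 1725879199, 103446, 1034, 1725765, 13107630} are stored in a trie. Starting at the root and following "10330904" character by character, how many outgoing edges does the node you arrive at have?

The children of the "10330904" node are the distinct next characters among strings starting with "10330904".
Characters that immediately follow "10330904" among the stored strings: {5, 7}.
That node has 2 child edges.

2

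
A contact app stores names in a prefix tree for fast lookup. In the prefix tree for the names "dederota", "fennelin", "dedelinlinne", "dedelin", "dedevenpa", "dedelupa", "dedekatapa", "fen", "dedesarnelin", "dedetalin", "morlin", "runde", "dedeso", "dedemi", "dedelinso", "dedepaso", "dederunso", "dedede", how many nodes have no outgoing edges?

16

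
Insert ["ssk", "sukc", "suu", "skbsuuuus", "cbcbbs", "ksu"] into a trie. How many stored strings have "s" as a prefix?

Filter for entries beginning with "s":
Matches: "skbsuuuus", "ssk", "sukc", "suu"
Count: 4

4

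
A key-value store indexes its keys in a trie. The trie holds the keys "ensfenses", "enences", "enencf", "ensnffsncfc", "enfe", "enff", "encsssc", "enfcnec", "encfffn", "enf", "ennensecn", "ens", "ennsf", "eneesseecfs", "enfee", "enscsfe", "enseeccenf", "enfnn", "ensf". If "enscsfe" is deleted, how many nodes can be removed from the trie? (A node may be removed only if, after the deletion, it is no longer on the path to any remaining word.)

Walk "enscsfe" from the leaf back toward the root, removing each node that no remaining word uses.
The suffix "csfe" (4 nodes) is used only by "enscsfe"; the node for "ens" still has the child "f", so pruning stops there.
Nodes removed: 4

4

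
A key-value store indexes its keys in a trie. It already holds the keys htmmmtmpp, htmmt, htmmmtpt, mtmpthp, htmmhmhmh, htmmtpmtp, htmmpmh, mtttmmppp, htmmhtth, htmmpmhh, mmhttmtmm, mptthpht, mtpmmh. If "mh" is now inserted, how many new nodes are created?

The longest prefix of "mh" already in the trie is "m" (length 1).
So 2 − 1 = 1 new nodes.

1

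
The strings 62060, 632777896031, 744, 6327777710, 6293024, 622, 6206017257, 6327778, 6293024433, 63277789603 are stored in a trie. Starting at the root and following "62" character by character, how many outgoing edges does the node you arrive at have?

3

Follow the path "62" to its node, then look at its outgoing edges.
Distinct next characters after "62": 0, 2, 9.
That node has 3 child edges.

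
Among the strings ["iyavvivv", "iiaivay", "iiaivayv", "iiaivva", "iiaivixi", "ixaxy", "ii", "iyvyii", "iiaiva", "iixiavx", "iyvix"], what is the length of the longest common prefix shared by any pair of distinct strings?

Equivalently: take the maximum, over all pairs, of their longest common prefix length.
"iiaivay" and "iiaivayv" agree on "iiaivay" (7 characters) before diverging; nothing deeper is shared.
Longest shared-prefix length: 7

7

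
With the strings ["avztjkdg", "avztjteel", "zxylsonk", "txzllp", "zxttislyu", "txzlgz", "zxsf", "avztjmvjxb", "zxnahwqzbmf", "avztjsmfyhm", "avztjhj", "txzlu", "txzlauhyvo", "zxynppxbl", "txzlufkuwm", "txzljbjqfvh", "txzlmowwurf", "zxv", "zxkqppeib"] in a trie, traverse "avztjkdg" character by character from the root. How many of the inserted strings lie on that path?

1

Walk "avztjkdg" from the root; an end-of-word marker is hit whenever a stored word is a prefix of "avztjkdg".
Prefixes of the query that are stored words: "avztjkdg"
Count: 1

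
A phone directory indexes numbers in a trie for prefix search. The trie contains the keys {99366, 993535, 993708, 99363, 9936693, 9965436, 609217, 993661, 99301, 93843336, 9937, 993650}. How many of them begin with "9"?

Filter for entries beginning with "9":
Words under "9": 93843336, 99301, 993535, 99363, 993650, 99366, 993661, 9936693, 9937, 993708, 9965436
Count: 11

11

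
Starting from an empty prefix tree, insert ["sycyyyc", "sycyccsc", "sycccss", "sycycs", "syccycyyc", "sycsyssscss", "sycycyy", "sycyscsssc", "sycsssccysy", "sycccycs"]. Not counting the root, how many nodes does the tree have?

47

Trace insertions, counting only characters that open a new branch:
  "sycyyyc" → 7 new (s, y, c, y, y, y, c)
  "sycyccsc" → prefix "sycy" already present; 4 new (c, c, s, c)
  "sycccss" → prefix "syc" already present; 4 new (c, c, s, s)
  "sycycs" → prefix "sycyc" already present; 1 new (s)
  "syccycyyc" → prefix "sycc" already present; 5 new (y, c, y, y, c)
  "sycsyssscss" → prefix "syc" already present; 8 new (s, y, s, s, s, c, s, s)
  "sycycyy" → prefix "sycyc" already present; 2 new (y, y)
  "sycyscsssc" → prefix "sycy" already present; 6 new (s, c, s, s, s, c)
  "sycsssccysy" → prefix "sycs" already present; 7 new (s, s, c, c, y, s, y)
  "sycccycs" → prefix "syccc" already present; 3 new (y, c, s)
Total nodes = 7 + 4 + 4 + 1 + 5 + 8 + 2 + 6 + 7 + 3 = 47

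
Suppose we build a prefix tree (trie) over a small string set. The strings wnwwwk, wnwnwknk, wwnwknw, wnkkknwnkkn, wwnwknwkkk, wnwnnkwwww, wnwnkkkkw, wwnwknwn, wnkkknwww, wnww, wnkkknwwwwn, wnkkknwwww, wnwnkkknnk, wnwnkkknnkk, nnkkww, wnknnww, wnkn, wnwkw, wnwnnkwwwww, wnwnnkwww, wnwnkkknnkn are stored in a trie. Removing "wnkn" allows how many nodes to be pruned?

0

A node on "wnkn"'s path can go only if nothing else ends at it or branches off below it.
Every node on "wnkn" is still needed (e.g. by "wnknnww"), so nothing is freed.
Nodes removed: 0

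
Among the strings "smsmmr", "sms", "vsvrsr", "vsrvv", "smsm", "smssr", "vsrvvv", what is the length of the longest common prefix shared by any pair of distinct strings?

Equivalently: take the maximum, over all pairs, of their longest common prefix length.
"vsrvv" and "vsrvvv" agree on "vsrvv" (5 characters) before diverging; nothing deeper is shared.
Longest shared-prefix length: 5

5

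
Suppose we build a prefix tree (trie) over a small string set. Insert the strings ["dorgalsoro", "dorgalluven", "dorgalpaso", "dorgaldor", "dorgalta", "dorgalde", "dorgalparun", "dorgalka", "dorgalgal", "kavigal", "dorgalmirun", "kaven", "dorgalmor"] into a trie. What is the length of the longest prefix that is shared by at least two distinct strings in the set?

8

Look for the deepest trie node that still has at least two words in its subtree.
"dorgalparun" and "dorgalpaso" agree on "dorgalpa" (8 characters) before diverging; nothing deeper is shared.
Longest shared-prefix length: 8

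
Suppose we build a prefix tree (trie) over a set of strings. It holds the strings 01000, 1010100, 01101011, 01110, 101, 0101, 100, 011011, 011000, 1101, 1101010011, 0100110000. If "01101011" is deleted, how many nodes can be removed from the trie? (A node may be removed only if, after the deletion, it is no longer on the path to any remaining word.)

Walk "01101011" from the leaf back toward the root, removing each node that no remaining word uses.
The suffix "011" (3 nodes) is used only by "01101011"; the node for "01101" still has the child "1", so pruning stops there.
Nodes removed: 3

3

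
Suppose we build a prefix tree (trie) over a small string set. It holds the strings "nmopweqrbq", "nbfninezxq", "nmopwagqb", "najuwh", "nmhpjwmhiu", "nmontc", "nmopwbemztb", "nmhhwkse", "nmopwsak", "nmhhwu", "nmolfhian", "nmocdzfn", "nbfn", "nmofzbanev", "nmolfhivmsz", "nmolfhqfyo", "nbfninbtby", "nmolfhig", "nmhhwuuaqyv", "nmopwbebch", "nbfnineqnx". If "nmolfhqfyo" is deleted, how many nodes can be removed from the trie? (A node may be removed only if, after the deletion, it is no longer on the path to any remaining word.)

4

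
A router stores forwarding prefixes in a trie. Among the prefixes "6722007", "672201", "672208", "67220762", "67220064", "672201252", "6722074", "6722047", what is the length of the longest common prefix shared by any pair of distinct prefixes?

The deepest shared node is where two words last agree before diverging.
e.g. "67220064" and "6722007" share the prefix "672200" of length 6; no pair shares a longer one.
Longest shared-prefix length: 6

6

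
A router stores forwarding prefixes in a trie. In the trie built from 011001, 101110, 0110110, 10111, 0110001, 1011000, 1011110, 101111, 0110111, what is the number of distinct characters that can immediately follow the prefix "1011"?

Follow the path "1011" to its node, then look at its outgoing edges.
Distinct next characters after "1011": 0, 1.
That node has 2 child edges.

2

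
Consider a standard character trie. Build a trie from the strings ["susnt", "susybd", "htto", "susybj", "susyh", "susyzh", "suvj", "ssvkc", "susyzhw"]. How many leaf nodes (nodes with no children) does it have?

8

A leaf is a node with no children — equivalently, the end of a word that is not a proper prefix of any other stored word.
Those words: "htto", "ssvkc", "susnt", "susybd", "susybj", "susyh", "susyzhw", "suvj"
Leaf count: 8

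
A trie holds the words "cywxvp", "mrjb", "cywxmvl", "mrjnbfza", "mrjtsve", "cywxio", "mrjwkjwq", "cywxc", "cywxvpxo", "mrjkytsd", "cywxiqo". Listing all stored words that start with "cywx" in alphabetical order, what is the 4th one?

DFS of the "cywx" subtree visits, in order: "cywxc", "cywxio", "cywxiqo", "cywxmvl", "cywxvp", "cywxvpxo"
The 4th is cywxmvl.

cywxmvl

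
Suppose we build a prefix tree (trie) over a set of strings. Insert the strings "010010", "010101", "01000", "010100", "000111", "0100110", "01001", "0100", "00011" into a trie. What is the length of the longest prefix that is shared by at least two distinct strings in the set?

The deepest shared node is where two words last agree before diverging.
e.g. "00011" and "000111" share the prefix "00011" of length 5; no pair shares a longer one.
Longest shared-prefix length: 5

5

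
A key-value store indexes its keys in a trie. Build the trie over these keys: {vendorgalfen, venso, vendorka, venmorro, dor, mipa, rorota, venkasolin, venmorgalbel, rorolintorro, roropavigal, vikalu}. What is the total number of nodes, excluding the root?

Trace insertions, counting only characters that open a new branch:
  "vendorgalfen" → 12 new (v, e, n, d, o, r, g, a, l, f, e, n)
  "venso" → prefix "ven" already present; 2 new (s, o)
  "vendorka" → prefix "vendor" already present; 2 new (k, a)
  "venmorro" → prefix "ven" already present; 5 new (m, o, r, r, o)
  "dor" → 3 new (d, o, r)
  "mipa" → 4 new (m, i, p, a)
  "rorota" → 6 new (r, o, r, o, t, a)
  "venkasolin" → prefix "ven" already present; 7 new (k, a, s, o, l, i, n)
  "venmorgalbel" → prefix "venmor" already present; 6 new (g, a, l, b, e, l)
  "rorolintorro" → prefix "roro" already present; 8 new (l, i, n, t, o, r, r, o)
  "roropavigal" → prefix "roro" already present; 7 new (p, a, v, i, g, a, l)
  "vikalu" → prefix "v" already present; 5 new (i, k, a, l, u)
Total nodes = 12 + 2 + 2 + 5 + 3 + 4 + 6 + 7 + 6 + 8 + 7 + 5 = 67

67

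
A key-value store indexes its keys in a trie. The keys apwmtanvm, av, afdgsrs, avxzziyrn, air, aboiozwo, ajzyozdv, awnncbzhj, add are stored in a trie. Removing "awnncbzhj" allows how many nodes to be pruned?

A node on "awnncbzhj"'s path can go only if nothing else ends at it or branches off below it.
The suffix "wnncbzhj" (8 nodes) is used only by "awnncbzhj"; the node for "a" still has the child "p", so pruning stops there.
Nodes removed: 8

8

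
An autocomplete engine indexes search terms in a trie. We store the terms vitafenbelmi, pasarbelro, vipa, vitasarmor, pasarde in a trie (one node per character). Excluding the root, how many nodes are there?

Count nodes per top-level branch (shared prefixes stored once):
  'p'-branch (pasarbelro, pasarde): 12 nodes
  'v'-branch (vipa, vitafenbelmi, vitasarmor): 20 nodes
Sum: 32

32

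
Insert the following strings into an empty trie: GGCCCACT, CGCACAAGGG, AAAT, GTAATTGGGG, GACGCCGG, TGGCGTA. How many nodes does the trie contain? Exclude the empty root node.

45

For each word, the new-node count is its length minus the longest prefix already in the trie:
  "GGCCCACT" → 8 new (G, G, C, C, C, A, C, T)
  "CGCACAAGGG" → 10 new (C, G, C, A, C, A, A, G, G, G)
  "AAAT" → 4 new (A, A, A, T)
  "GTAATTGGGG" → prefix "G" already present; 9 new (T, A, A, T, T, G, G, G, G)
  "GACGCCGG" → prefix "G" already present; 7 new (A, C, G, C, C, G, G)
  "TGGCGTA" → 7 new (T, G, G, C, G, T, A)
Total nodes = 8 + 10 + 4 + 9 + 7 + 7 = 45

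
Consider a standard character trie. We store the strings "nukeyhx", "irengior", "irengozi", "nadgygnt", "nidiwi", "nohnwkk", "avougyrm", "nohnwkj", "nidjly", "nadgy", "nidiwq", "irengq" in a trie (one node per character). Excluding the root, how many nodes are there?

For each word, the new-node count is its length minus the longest prefix already in the trie:
  "nukeyhx" → 7 new (n, u, k, e, y, h, x)
  "irengior" → 8 new (i, r, e, n, g, i, o, r)
  "irengozi" → prefix "ireng" already present; 3 new (o, z, i)
  "nadgygnt" → prefix "n" already present; 7 new (a, d, g, y, g, n, t)
  "nidiwi" → prefix "n" already present; 5 new (i, d, i, w, i)
  "nohnwkk" → prefix "n" already present; 6 new (o, h, n, w, k, k)
  "avougyrm" → 8 new (a, v, o, u, g, y, r, m)
  "nohnwkj" → prefix "nohnwk" already present; 1 new (j)
  "nidjly" → prefix "nid" already present; 3 new (j, l, y)
  "nadgy" → prefix "nadgy" already present; 0 new (none)
  "nidiwq" → prefix "nidiw" already present; 1 new (q)
  "irengq" → prefix "ireng" already present; 1 new (q)
Total nodes = 7 + 8 + 3 + 7 + 5 + 6 + 8 + 1 + 3 + 0 + 1 + 1 = 50

50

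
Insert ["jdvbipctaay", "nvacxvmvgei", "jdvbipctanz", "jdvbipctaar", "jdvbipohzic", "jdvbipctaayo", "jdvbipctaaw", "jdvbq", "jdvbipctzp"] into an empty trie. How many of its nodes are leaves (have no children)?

Leaves are exactly the stored words that no other stored word extends.
Those words: "jdvbipctaar", "jdvbipctaaw", "jdvbipctaayo", "jdvbipctanz", "jdvbipctzp", "jdvbipohzic", "jdvbq", "nvacxvmvgei"
Leaf count: 8

8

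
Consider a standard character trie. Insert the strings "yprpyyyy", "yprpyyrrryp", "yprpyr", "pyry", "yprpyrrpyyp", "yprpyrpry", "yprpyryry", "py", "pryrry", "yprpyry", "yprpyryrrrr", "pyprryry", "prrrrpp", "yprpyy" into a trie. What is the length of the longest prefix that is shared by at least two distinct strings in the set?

The deepest shared node is where two words last agree before diverging.
"yprpyryrrrr" and "yprpyryry" agree on "yprpyryr" (8 characters) before diverging; nothing deeper is shared.
Longest shared-prefix length: 8

8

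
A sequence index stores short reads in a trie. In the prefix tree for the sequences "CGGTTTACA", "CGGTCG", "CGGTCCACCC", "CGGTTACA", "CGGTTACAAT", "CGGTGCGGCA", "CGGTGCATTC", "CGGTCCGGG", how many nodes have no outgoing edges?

7

A leaf is a node with no children — equivalently, the end of a word that is not a proper prefix of any other stored word.
Those words: "CGGTCCACCC", "CGGTCCGGG", "CGGTCG", "CGGTGCATTC", "CGGTGCGGCA", "CGGTTACAAT", "CGGTTTACA"
Leaf count: 7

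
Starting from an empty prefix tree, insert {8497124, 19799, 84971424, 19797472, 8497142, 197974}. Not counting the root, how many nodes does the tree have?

19

For each word, the new-node count is its length minus the longest prefix already in the trie:
  "8497124" → 7 new (8, 4, 9, 7, 1, 2, 4)
  "19799" → 5 new (1, 9, 7, 9, 9)
  "84971424" → prefix "84971" already present; 3 new (4, 2, 4)
  "19797472" → prefix "1979" already present; 4 new (7, 4, 7, 2)
  "8497142" → prefix "8497142" already present; 0 new (none)
  "197974" → prefix "197974" already present; 0 new (none)
Total nodes = 7 + 5 + 3 + 4 + 0 + 0 = 19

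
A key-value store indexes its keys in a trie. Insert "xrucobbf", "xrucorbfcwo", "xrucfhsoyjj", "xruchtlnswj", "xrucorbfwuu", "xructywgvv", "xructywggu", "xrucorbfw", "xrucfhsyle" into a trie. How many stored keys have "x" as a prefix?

9

Traverse to the node for "x", then collect every word in that subtree.
Matches: "xrucfhsoyjj", "xrucfhsyle", "xruchtlnswj", "xrucobbf", "xrucorbfcwo", "xrucorbfw", "xrucorbfwuu", "xructywggu", "xructywgvv"
Count: 9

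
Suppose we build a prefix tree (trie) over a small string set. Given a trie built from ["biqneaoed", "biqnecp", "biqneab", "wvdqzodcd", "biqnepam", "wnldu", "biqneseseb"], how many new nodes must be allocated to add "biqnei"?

"biqne" is already a path in the trie; the remaining "i" must be added.
Each of the 1 remaining characters creates one node.

1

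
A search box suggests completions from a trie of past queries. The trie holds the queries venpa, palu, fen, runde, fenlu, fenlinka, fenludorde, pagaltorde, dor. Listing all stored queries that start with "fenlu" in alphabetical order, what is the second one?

fenludorde

Filter for "fenlu…" and sort: "fenlu", "fenludorde"
Position 2: fenludorde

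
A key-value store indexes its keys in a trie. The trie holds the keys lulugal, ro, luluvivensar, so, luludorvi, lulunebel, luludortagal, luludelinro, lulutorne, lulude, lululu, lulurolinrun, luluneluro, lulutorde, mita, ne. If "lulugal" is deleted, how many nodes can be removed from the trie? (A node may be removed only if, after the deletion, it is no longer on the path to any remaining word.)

3

A node on "lulugal"'s path can go only if nothing else ends at it or branches off below it.
The suffix "gal" (3 nodes) is used only by "lulugal"; the node for "lulu" still has the child "v", so pruning stops there.
Nodes removed: 3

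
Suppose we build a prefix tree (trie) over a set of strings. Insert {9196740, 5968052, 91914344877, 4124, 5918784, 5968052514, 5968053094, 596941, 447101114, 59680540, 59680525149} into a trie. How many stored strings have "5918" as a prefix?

Filter for entries beginning with "5918":
Matches: "5918784"
Count: 1

1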